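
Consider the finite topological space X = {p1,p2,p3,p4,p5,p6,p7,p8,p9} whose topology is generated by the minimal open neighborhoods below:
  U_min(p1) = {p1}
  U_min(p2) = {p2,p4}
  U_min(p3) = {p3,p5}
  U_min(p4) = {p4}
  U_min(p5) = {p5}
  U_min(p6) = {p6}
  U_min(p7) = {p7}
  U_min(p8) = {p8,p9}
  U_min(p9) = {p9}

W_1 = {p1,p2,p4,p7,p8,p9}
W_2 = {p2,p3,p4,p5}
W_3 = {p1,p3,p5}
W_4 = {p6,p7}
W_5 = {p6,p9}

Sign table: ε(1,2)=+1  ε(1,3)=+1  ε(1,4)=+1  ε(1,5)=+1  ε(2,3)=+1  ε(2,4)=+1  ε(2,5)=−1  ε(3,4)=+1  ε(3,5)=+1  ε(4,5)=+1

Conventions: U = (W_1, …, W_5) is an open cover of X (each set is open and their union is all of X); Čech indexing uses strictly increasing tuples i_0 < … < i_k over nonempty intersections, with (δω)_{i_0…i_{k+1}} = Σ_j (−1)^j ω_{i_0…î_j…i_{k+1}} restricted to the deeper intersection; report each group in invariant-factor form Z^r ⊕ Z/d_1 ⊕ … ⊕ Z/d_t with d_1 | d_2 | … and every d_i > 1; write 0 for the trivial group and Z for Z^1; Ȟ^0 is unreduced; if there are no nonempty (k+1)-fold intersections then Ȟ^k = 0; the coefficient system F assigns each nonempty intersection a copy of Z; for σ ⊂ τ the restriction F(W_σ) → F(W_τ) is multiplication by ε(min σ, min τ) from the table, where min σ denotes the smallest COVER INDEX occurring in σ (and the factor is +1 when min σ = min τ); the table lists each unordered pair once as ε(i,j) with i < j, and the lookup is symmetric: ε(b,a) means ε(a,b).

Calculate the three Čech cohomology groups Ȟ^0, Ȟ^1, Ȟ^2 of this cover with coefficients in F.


Ȟ^0 = Z,  Ȟ^1 = Z^2,  Ȟ^2 = 0

nerve of the cover:
  W12={p2,p4} W13={p1} W14={p7} W15={p9} W23={p3,p5} W45={p6}
C dims 5,6; δ0: rk 4, SNF 1^4
Ȟ^0 = (5 − 4) − 0 = 1, so Ȟ^0 ≅ Z
Ȟ^1 = (6 − 0) − 4 = 2, so Ȟ^1 ≅ Z^2
Ȟ^2 = (0 − 0) − 0 = 0, so Ȟ^2 ≅ 0


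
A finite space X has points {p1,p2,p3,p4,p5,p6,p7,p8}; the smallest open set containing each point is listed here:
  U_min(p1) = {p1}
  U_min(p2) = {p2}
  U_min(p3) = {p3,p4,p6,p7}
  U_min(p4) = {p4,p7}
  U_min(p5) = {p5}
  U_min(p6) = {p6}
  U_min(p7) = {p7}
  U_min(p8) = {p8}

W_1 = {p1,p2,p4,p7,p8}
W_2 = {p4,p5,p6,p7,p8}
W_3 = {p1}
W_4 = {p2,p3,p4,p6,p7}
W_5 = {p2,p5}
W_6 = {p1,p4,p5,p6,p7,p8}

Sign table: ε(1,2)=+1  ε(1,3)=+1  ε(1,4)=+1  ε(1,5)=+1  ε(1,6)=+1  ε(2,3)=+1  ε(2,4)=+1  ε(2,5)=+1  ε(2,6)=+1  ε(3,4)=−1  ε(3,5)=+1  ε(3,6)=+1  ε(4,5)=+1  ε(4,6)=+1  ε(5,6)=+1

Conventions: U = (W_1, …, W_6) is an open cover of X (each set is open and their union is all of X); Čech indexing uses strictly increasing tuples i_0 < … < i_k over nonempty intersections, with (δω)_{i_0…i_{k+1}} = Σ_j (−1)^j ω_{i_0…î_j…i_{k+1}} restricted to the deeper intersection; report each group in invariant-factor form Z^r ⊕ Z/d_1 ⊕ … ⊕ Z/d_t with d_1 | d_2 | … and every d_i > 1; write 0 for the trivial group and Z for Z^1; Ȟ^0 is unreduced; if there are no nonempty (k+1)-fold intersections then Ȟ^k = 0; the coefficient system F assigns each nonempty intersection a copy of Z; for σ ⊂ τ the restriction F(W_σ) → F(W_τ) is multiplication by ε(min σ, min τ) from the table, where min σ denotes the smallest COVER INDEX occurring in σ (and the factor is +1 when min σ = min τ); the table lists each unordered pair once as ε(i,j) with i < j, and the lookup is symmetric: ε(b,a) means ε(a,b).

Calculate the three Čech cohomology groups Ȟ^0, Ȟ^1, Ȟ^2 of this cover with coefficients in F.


nerve simplices:
  W12={p4,p7,p8} W13={p1} W14={p2,p4,p7} W15={p2} W16={p1,p4,p7,p8} W24={p4,p6,p7} W25={p5} W26={p4,p5,p6,p7,p8} W36={p1} W45={p2} W46={p4,p6,p7} W56={p5}
  W124={p4,p7} W126={p4,p7,p8} W136={p1} W145={p2} W146={p4,p7} W246={p4,p6,p7} W256={p5}
  W1246={p4,p7}
C dims 6,12,7,1; δ0: rk 5, SNF 1^5; δ1: rk 6, SNF 1^6; δ2: rk 1, SNF 1^1
degree 0: 6−5−0 = 1 → Ȟ^0 ≅ Z
degree 1: 12−6−5 = 1 → Ȟ^1 ≅ Z
degree 2: 7−1−6 = 0 → Ȟ^2 ≅ 0

Ȟ^0 ≅ Z; Ȟ^1 ≅ Z; Ȟ^2 ≅ 0


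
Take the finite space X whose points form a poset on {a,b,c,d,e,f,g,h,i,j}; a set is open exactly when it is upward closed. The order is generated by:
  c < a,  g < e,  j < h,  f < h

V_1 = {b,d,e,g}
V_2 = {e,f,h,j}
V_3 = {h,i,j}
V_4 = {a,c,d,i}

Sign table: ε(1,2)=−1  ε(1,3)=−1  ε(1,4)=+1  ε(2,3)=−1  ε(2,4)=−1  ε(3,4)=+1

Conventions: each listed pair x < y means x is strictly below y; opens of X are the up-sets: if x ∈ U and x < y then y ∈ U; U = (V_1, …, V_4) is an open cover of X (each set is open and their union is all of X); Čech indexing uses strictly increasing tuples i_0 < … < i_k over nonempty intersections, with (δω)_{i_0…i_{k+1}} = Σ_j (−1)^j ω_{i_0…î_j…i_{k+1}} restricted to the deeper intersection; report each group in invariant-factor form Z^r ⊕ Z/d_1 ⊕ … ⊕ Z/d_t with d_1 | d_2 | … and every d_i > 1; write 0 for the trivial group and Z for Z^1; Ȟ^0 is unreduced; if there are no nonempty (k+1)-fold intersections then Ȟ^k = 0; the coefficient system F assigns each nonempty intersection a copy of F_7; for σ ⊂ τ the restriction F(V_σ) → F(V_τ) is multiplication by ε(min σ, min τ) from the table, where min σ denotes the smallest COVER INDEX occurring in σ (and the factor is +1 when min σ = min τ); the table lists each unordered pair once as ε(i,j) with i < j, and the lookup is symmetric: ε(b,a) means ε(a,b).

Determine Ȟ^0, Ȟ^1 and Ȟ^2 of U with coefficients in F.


nerve of the cover:
  V12={e} V14={d} V23={h,j} V34={i}
C dims 4,4; δ0: rk_F7 3
Ȟ^0 = (4 − 3) − 0 = 1, so Ȟ^0 ≅ Z/7
Ȟ^1 = (4 − 0) − 3 = 1, so Ȟ^1 ≅ Z/7
Ȟ^2 = (0 − 0) − 0 = 0, so Ȟ^2 ≅ 0

Ȟ^0 = Z/7; Ȟ^1 = Z/7; Ȟ^2 = 0


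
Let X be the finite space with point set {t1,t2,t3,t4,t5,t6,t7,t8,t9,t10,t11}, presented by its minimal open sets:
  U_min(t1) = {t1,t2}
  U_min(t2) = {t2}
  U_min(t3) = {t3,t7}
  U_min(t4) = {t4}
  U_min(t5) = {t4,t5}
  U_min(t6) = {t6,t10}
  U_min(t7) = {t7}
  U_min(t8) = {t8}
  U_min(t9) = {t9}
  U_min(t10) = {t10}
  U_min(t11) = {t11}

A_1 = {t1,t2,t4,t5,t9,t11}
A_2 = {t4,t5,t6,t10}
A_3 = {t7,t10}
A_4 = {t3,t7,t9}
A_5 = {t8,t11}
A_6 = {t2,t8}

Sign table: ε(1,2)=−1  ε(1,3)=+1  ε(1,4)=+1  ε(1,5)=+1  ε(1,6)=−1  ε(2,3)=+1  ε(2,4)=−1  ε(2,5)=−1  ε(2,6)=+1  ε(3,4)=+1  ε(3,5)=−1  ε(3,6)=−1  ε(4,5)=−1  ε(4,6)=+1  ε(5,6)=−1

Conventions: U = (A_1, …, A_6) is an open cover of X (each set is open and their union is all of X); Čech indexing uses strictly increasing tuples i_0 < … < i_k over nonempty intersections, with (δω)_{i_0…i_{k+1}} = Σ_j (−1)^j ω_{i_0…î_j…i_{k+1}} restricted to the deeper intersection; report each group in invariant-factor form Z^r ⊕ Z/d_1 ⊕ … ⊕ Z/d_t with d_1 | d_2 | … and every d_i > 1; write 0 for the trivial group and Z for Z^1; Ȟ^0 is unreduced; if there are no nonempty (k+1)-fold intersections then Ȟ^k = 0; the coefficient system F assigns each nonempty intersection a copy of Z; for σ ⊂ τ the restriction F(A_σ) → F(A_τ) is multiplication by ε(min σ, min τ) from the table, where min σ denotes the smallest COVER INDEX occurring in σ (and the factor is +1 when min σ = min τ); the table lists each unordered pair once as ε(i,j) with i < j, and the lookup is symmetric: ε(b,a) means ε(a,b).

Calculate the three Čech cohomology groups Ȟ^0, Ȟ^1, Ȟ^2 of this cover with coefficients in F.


Ȟ^0 = 0,  Ȟ^1 = Z ⊕ Z/2,  Ȟ^2 = 0

cover nerve:
  A12={t4,t5} A14={t9} A15={t11} A16={t2} A23={t10} A34={t7} A56={t8}
C dims 6,7; δ0: rk 6, SNF 1^5·2
Ȟ^0: (6−6)−0=0 ⇒ 0
Ȟ^1: (7−0)−6=1 plus torsion [2] ⇒ Z ⊕ Z/2
Ȟ^2: (0−0)−0=0 ⇒ 0


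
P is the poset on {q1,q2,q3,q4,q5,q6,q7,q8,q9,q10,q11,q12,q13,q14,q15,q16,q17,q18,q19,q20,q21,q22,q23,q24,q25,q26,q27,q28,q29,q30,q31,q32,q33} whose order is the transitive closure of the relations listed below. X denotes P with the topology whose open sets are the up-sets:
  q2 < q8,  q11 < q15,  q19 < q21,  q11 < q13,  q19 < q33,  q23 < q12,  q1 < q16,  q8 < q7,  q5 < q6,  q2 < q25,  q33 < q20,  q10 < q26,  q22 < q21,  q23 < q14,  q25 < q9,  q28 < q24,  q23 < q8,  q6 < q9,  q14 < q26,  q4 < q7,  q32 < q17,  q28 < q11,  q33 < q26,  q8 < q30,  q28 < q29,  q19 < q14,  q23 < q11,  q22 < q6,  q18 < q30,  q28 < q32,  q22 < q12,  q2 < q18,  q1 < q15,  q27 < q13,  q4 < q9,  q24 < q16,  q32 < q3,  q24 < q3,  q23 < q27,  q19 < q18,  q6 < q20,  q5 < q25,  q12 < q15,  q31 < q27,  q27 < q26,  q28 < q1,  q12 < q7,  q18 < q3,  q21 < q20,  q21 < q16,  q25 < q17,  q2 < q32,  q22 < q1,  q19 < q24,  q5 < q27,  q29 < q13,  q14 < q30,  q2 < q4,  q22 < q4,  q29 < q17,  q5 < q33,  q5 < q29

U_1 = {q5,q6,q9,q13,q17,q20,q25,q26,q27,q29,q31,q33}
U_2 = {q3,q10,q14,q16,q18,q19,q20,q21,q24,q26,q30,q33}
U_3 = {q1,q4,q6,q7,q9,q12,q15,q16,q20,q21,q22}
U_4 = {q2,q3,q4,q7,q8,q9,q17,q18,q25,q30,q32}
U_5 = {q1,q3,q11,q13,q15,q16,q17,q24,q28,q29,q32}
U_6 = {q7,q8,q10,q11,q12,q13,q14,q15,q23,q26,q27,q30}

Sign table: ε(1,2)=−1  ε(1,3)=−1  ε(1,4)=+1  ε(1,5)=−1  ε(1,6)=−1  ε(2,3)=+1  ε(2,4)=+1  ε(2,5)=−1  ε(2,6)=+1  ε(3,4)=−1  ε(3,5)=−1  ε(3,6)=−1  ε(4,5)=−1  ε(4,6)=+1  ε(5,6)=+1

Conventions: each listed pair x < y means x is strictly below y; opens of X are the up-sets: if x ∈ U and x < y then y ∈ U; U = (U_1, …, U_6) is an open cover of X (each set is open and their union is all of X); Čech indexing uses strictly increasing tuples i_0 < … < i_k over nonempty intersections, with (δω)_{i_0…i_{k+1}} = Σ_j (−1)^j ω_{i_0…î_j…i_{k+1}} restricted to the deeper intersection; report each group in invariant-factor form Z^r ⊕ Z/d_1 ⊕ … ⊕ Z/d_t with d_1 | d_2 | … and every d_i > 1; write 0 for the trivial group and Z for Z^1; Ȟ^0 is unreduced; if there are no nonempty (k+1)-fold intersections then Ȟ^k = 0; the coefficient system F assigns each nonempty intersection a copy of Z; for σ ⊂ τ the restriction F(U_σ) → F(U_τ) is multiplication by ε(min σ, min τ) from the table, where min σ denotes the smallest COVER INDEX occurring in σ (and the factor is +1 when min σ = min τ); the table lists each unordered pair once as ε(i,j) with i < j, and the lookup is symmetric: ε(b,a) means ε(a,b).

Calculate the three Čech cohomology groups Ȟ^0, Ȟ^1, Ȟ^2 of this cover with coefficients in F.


nonempty intersections:
  U12={q20,q26,q33} U13={q6,q9,q20} U14={q9,q17,q25} U15={q13,q17,q29} U16={q13,q26,q27} U23={q16,q20,q21} U24={q3,q18,q30} U25={q3,q16,q24} U26={q10,q14,q26,q30} U34={q4,q7,q9} U35={q1,q15,q16} U36={q7,q12,q15} U45={q3,q17,q32} U46={q7,q8,q30} U56={q11,q13,q15}
  U123={q20} U126={q26} U134={q9} U145={q17} U156={q13} U235={q16} U245={q3} U246={q30} U346={q7} U356={q15}
C dims 6,15,10; δ0: rk 6, SNF 1^5·2; δ1: rk 9, SNF 1^9
Ȟ^0: (6−6)−0=0 ⇒ 0
Ȟ^1: (15−9)−6=0 plus torsion [2] ⇒ Z/2
Ȟ^2: (10−0)−9=1 ⇒ Z

Ȟ^0 ≅ 0,  Ȟ^1 ≅ Z/2,  Ȟ^2 ≅ Z


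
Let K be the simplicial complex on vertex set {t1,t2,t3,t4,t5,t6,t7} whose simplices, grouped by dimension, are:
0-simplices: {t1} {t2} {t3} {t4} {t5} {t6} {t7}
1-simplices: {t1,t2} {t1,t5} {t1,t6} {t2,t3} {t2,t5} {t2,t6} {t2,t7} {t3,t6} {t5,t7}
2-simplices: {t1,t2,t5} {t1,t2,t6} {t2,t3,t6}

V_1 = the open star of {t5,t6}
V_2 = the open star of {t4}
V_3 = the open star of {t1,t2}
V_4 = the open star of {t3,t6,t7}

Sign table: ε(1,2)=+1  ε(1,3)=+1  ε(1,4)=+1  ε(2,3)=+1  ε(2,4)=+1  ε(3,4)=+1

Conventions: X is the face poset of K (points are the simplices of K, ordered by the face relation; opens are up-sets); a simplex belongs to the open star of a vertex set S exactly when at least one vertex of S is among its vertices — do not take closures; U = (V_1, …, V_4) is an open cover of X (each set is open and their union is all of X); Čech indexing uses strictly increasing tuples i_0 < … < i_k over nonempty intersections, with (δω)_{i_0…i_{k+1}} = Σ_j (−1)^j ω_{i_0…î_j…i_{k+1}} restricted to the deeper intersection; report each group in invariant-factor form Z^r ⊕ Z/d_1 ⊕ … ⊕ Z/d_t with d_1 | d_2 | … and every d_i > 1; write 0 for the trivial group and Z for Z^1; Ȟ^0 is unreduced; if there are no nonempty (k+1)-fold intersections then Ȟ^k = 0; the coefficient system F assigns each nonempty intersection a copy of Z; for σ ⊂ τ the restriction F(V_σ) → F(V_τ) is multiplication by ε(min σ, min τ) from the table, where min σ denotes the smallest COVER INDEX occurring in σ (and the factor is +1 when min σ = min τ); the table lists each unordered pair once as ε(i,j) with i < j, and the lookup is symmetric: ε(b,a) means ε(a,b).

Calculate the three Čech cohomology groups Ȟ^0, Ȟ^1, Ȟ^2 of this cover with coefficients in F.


nonempty intersections:
  V1={{t5},{t6},{t1,t5},{t1,t6},{t2,t5},{t2,t6},{t3,t6},{t5,t7},{t1,t2,t5},{t1,t2,t6},{t2,t3,t6}} V2={{t4}} V3={{t1},{t2},{t1,t2},{t1,t5},{t1,t6},{t2,t3},{t2,t5},{t2,t6},{t2,t7},{t1,t2,t5},{t1,t2,t6},{t2,t3,t6}} V4={{t3},{t6},{t7},{t1,t6},{t2,t3},{t2,t6},{t2,t7},{t3,t6},{t5,t7},{t1,t2,t6},{t2,t3,t6}}
  V13={{t1,t5},{t1,t6},{t2,t5},{t2,t6},{t1,t2,t5},{t1,t2,t6},{t2,t3,t6}} V14={{t6},{t1,t6},{t2,t6},{t3,t6},{t5,t7},{t1,t2,t6},{t2,t3,t6}} V34={{t1,t6},{t2,t3},{t2,t6},{t2,t7},{t1,t2,t6},{t2,t3,t6}}
  V134={{t1,t6},{t2,t6},{t1,t2,t6},{t2,t3,t6}}
C dims 4,3,1; δ0: rk 2, SNF 1^2; δ1: rk 1, SNF 1^1
Ȟ^0: (4−2)−0=2 ⇒ Z^2
Ȟ^1: (3−1)−2=0 ⇒ 0
Ȟ^2: (1−0)−1=0 ⇒ 0

Ȟ^0 ≅ Z^2,  Ȟ^1 ≅ 0,  Ȟ^2 ≅ 0


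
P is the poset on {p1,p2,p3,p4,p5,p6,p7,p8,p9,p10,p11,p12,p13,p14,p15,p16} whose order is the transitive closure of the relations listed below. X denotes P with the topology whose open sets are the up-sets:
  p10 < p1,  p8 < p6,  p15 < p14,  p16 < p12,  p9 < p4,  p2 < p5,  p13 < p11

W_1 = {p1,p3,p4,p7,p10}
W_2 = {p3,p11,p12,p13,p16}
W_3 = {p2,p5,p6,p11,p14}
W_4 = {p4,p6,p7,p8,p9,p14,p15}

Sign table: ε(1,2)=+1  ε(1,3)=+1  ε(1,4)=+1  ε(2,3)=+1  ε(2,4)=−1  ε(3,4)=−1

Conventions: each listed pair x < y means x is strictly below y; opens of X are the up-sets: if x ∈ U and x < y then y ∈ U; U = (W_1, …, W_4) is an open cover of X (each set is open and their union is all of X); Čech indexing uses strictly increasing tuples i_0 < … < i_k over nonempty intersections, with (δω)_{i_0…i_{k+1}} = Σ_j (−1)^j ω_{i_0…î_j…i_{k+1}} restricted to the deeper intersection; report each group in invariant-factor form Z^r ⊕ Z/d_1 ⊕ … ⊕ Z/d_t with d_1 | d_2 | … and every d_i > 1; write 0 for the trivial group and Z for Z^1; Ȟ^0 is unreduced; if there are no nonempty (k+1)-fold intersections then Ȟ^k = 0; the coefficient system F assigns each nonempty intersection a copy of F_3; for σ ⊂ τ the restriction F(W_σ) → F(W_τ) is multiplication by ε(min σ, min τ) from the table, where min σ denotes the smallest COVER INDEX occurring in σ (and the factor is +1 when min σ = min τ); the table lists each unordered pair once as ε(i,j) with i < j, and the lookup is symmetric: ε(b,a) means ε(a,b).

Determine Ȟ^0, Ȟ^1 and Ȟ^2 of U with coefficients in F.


Ȟ^0(U;F) ≅ 0,  Ȟ^1(U;F) ≅ 0,  Ȟ^2(U;F) ≅ 0

nerve of the cover:
  W12={p3} W14={p4,p7} W23={p11} W34={p6,p14}
C dims 4,4; δ0: rk_F3 4
Ȟ^0 = (4 − 4) − 0 = 0, so Ȟ^0 ≅ 0
Ȟ^1 = (4 − 0) − 4 = 0, so Ȟ^1 ≅ 0
Ȟ^2 = (0 − 0) − 0 = 0, so Ȟ^2 ≅ 0


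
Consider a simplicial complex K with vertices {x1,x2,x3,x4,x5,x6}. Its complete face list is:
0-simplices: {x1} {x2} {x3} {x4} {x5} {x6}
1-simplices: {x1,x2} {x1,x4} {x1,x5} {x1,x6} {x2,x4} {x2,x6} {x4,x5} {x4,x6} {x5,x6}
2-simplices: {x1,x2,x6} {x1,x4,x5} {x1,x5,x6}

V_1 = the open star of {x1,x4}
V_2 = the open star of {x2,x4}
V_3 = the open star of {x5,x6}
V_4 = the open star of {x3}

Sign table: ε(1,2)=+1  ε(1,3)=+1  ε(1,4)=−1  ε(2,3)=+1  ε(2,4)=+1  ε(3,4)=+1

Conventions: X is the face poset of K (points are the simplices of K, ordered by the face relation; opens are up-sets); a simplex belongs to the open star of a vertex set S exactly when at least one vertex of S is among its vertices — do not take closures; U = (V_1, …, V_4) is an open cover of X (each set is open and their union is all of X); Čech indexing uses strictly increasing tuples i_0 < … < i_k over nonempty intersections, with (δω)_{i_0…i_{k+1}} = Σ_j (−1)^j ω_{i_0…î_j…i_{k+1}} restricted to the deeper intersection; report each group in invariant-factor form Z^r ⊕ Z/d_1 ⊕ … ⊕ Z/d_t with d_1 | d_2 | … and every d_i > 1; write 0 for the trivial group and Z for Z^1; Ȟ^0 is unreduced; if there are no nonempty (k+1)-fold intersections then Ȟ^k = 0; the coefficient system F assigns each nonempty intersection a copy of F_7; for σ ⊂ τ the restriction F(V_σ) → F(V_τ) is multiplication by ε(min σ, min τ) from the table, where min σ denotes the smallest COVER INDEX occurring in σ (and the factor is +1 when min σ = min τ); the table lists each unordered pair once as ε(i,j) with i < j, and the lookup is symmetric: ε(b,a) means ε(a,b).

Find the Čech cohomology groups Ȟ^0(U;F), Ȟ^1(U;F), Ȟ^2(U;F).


nonempty intersections:
  V1={{x1},{x4},{x1,x2},{x1,x4},{x1,x5},{x1,x6},{x2,x4},{x4,x5},{x4,x6},{x1,x2,x6},{x1,x4,x5},{x1,x5,x6}} V2={{x2},{x4},{x1,x2},{x1,x4},{x2,x4},{x2,x6},{x4,x5},{x4,x6},{x1,x2,x6},{x1,x4,x5}} V3={{x5},{x6},{x1,x5},{x1,x6},{x2,x6},{x4,x5},{x4,x6},{x5,x6},{x1,x2,x6},{x1,x4,x5},{x1,x5,x6}} V4={{x3}}
  V12={{x4},{x1,x2},{x1,x4},{x2,x4},{x4,x5},{x4,x6},{x1,x2,x6},{x1,x4,x5}} V13={{x1,x5},{x1,x6},{x4,x5},{x4,x6},{x1,x2,x6},{x1,x4,x5},{x1,x5,x6}} V23={{x2,x6},{x4,x5},{x4,x6},{x1,x2,x6},{x1,x4,x5}}
  V123={{x4,x5},{x4,x6},{x1,x2,x6},{x1,x4,x5}}
C dims 4,3,1; δ0: rk_F7 2; δ1: rk_F7 1
Ȟ^0: (4−2)−0=2 ⇒ Z/7 ⊕ Z/7
Ȟ^1: (3−1)−2=0 ⇒ 0
Ȟ^2: (1−0)−1=0 ⇒ 0

Ȟ^0 ≅ Z/7 ⊕ Z/7,  Ȟ^1 ≅ 0,  Ȟ^2 ≅ 0


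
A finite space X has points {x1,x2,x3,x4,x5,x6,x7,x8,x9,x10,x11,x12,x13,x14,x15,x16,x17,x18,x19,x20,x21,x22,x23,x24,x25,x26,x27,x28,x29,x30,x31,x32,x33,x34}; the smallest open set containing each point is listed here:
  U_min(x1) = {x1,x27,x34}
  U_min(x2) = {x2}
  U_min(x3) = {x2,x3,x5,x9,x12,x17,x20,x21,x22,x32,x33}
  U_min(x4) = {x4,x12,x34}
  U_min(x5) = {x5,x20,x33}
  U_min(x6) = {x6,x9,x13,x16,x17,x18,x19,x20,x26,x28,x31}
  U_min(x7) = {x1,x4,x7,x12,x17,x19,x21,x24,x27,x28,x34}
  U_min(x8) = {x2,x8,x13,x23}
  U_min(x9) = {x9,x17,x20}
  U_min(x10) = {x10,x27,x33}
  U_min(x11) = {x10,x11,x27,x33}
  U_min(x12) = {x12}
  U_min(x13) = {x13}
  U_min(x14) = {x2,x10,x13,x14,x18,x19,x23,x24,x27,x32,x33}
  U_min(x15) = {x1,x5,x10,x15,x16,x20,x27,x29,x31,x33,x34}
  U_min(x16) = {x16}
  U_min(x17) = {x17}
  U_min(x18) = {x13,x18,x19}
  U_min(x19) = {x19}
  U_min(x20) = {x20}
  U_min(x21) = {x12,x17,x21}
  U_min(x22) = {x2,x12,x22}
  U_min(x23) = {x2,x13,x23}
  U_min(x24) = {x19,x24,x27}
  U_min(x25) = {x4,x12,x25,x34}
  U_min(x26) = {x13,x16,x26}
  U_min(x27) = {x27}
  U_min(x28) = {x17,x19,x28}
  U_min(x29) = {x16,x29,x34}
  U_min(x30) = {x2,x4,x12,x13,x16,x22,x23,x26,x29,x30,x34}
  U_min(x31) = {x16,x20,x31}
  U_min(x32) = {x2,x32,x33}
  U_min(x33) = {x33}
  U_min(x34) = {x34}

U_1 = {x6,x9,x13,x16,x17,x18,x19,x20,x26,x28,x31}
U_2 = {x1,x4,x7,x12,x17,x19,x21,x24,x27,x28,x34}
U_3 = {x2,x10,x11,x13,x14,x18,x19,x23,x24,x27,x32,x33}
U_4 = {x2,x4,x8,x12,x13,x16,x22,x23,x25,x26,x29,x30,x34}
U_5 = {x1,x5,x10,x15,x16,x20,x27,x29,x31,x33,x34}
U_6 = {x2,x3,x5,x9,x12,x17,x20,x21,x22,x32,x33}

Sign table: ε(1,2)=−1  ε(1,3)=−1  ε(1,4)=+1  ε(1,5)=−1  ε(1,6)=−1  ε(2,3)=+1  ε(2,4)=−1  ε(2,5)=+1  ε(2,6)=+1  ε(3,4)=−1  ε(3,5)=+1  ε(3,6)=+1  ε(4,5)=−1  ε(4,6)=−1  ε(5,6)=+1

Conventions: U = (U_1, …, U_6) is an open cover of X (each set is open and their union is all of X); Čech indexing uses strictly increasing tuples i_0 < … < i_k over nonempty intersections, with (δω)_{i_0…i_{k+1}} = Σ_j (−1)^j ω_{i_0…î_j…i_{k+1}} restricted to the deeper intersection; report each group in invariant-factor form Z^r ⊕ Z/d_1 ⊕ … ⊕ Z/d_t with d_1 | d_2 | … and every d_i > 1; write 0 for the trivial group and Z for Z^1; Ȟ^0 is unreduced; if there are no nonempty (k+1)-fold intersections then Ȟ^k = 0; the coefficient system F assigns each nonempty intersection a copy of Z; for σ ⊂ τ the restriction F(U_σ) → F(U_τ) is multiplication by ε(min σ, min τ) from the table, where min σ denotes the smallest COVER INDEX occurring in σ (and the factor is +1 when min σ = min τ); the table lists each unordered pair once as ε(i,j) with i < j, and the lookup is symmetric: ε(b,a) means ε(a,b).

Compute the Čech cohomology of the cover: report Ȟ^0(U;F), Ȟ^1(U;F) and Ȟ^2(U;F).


Ȟ^0(U;F) ≅ Z; Ȟ^1(U;F) ≅ 0; Ȟ^2(U;F) ≅ Z/2

nerve of the cover:
  U12={x17,x19,x28} U13={x13,x18,x19} U14={x13,x16,x26} U15={x16,x20,x31} U16={x9,x17,x20} U23={x19,x24,x27} U24={x4,x12,x34} U25={x1,x27,x34} U26={x12,x17,x21} U34={x2,x13,x23} U35={x10,x27,x33} U36={x2,x32,x33} U45={x16,x29,x34} U46={x2,x12,x22} U56={x5,x20,x33}
  U123={x19} U126={x17} U134={x13} U145={x16} U156={x20} U235={x27} U245={x34} U246={x12} U346={x2} U356={x33}
C dims 6,15,10; δ0: rk 5, SNF 1^5; δ1: rk 10, SNF 1^9·2
Ȟ^0 = (6 − 5) − 0 = 1, so Ȟ^0 ≅ Z
Ȟ^1 = (15 − 10) − 5 = 0, so Ȟ^1 ≅ 0
Ȟ^2 = (10 − 0) − 10 = 0 plus torsion [2], so Ȟ^2 ≅ Z/2


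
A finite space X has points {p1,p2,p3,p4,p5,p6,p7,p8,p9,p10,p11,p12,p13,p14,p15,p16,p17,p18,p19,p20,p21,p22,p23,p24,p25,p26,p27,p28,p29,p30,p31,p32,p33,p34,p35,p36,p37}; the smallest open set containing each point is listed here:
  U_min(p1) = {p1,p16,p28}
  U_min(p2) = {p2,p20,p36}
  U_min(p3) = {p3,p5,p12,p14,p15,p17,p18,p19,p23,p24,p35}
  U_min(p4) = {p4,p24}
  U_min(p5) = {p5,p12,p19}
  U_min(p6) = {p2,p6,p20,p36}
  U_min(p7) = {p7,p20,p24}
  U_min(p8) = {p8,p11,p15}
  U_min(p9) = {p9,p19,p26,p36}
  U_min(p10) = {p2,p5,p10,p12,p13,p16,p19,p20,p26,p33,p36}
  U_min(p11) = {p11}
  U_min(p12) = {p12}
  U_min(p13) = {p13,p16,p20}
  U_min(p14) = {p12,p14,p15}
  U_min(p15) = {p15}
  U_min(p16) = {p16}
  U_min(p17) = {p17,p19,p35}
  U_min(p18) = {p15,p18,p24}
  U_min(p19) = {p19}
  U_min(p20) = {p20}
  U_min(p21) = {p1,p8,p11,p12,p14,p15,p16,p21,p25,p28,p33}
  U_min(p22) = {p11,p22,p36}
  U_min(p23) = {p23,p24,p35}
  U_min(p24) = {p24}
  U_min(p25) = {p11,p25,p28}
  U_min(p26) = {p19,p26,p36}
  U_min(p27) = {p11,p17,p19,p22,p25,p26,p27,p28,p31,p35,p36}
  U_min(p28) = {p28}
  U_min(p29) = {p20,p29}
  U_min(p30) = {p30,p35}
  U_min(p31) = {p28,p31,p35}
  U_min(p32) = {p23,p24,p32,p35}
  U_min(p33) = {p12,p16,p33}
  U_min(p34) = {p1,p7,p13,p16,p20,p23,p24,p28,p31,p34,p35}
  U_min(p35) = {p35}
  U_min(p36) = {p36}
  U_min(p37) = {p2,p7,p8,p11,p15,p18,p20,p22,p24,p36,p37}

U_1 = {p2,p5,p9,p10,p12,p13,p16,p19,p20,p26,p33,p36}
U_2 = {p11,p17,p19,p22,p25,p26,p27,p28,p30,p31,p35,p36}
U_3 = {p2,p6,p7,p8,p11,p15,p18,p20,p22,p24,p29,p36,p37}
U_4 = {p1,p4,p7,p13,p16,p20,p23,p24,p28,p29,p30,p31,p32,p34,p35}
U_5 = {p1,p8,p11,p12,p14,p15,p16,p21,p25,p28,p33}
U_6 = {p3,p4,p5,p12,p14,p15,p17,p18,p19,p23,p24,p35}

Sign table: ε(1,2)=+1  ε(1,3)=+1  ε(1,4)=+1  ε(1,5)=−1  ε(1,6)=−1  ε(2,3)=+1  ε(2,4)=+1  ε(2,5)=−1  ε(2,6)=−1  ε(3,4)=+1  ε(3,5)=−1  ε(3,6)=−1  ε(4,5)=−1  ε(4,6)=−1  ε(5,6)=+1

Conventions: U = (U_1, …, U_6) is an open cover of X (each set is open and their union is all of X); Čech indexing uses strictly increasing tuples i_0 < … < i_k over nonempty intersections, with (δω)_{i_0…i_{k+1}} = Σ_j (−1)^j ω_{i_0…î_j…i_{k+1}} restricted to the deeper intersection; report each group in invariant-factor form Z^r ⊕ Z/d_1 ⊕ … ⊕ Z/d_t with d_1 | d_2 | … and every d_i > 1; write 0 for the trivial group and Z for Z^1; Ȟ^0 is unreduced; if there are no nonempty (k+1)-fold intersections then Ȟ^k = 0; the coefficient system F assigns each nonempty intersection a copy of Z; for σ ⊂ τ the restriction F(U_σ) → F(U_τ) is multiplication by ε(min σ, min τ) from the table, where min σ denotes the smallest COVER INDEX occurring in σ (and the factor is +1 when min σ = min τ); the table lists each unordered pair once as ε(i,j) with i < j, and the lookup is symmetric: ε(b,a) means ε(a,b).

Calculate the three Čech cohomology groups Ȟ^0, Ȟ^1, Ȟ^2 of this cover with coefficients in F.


cover nerve:
  U12={p19,p26,p36} U13={p2,p20,p36} U14={p13,p16,p20} U15={p12,p16,p33} U16={p5,p12,p19} U23={p11,p22,p36} U24={p28,p30,p31,p35} U25={p11,p25,p28} U26={p17,p19,p35} U34={p7,p20,p24,p29} U35={p8,p11,p15} U36={p15,p18,p24} U45={p1,p16,p28} U46={p4,p23,p24,p35} U56={p12,p14,p15}
  U123={p36} U126={p19} U134={p20} U145={p16} U156={p12} U235={p11} U245={p28} U246={p35} U346={p24} U356={p15}
C dims 6,15,10; δ0: rk 5, SNF 1^5; δ1: rk 10, SNF 1^9·2
Ȟ^0: (6−5)−0=1 ⇒ Z
Ȟ^1: (15−10)−5=0 ⇒ 0
Ȟ^2: (10−0)−10=0 plus torsion [2] ⇒ Z/2

Ȟ^0 ≅ Z; Ȟ^1 ≅ 0; Ȟ^2 ≅ Z/2


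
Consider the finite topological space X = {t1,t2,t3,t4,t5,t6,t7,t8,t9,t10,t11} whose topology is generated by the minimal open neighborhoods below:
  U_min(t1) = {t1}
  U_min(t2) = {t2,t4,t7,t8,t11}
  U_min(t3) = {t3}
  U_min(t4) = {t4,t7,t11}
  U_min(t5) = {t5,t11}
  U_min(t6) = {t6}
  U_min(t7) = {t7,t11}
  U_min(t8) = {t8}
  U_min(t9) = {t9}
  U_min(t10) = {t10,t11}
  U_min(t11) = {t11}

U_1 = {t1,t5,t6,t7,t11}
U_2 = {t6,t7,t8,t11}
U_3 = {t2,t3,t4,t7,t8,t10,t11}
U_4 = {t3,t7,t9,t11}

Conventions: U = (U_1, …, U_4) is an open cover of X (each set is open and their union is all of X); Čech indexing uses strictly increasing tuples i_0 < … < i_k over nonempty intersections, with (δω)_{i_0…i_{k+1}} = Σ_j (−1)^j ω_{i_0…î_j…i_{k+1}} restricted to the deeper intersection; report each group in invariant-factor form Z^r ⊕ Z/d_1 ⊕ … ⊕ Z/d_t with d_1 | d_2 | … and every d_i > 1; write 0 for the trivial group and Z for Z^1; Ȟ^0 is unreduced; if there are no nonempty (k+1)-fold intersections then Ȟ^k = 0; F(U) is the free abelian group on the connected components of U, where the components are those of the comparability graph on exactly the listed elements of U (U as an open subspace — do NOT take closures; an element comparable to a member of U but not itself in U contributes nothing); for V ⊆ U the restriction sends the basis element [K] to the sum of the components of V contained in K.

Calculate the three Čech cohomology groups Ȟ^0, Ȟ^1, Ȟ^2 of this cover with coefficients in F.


nerve of the cover:
  U12={t6,t7,t11} U13={t7,t11} U14={t7,t11} U23={t7,t8,t11} U24={t7,t11} U34={t3,t7,t11}
  U123={t7,t11} U124={t7,t11} U134={t7,t11} U234={t7,t11}
  U1234={t7,t11}
components per intersection:
  U1: {t1} {t5,t7,t11} {t6}
  U2: {t6} {t7,t11} {t8}
  U3: {t2,t4,t7,t8,t10,t11} {t3}
  U4: {t3} {t7,t11} {t9}
  U12: {t6} {t7,t11}
  U13: {t7,t11}
  U14: {t7,t11}
  U23: {t7,t11} {t8}
  U24: {t7,t11}
  U34: {t3} {t7,t11}
  U123: {t7,t11}
  U124: {t7,t11}
  U134: {t7,t11}
  U234: {t7,t11}
  U1234: {t7,t11}
C dims 11,9,4,1; δ0: rk 6, SNF 1^6; δ1: rk 3, SNF 1^3; δ2: rk 1, SNF 1^1
Ȟ^0 = (11 − 6) − 0 = 5, so Ȟ^0 ≅ Z^5
Ȟ^1 = (9 − 3) − 6 = 0, so Ȟ^1 ≅ 0
Ȟ^2 = (4 − 1) − 3 = 0, so Ȟ^2 ≅ 0

Ȟ^0 ≅ Z^5, Ȟ^1 ≅ 0, Ȟ^2 ≅ 0


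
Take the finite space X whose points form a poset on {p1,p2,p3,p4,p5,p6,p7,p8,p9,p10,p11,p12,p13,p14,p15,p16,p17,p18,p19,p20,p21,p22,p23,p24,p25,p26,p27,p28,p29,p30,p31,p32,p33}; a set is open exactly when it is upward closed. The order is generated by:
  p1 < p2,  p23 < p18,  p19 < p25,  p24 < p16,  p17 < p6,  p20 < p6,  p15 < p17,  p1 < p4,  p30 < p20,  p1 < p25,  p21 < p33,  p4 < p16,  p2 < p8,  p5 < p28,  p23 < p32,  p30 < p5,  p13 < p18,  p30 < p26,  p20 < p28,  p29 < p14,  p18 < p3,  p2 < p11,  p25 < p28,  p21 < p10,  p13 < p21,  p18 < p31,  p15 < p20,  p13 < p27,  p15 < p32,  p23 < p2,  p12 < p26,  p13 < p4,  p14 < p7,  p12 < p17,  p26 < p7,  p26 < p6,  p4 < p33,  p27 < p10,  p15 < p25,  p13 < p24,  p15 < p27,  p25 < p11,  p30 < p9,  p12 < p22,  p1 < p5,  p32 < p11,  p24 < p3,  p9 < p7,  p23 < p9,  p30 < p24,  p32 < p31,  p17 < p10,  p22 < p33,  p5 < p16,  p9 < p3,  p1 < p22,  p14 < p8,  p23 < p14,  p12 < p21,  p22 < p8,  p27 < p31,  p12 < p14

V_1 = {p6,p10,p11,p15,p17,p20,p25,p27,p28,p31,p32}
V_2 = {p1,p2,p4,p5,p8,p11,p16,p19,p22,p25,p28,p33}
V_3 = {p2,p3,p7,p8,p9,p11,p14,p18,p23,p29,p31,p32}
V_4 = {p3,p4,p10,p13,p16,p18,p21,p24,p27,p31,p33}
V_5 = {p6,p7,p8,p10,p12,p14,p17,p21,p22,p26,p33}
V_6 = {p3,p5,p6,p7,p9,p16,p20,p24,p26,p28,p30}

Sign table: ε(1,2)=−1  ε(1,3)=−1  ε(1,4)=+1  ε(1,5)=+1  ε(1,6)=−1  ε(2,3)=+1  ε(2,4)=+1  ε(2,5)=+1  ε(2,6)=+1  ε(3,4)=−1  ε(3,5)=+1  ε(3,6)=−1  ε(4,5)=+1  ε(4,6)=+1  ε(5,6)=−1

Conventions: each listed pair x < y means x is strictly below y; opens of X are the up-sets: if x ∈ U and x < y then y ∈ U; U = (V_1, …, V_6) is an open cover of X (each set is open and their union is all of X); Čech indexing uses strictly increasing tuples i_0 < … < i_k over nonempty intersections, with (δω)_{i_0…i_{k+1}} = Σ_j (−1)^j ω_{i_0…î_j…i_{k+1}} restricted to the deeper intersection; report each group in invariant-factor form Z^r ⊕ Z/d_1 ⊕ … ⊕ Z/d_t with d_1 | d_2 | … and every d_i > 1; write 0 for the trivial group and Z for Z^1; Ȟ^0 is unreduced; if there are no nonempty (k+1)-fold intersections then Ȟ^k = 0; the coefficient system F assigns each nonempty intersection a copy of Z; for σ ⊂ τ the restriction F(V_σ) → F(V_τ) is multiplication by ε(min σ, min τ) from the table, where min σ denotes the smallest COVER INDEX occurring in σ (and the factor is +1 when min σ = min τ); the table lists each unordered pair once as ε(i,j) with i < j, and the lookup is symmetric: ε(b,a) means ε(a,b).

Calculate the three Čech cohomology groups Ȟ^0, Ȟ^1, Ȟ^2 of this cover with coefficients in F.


nonempty intersections:
  V12={p11,p25,p28} V13={p11,p31,p32} V14={p10,p27,p31} V15={p6,p10,p17} V16={p6,p20,p28} V23={p2,p8,p11} V24={p4,p16,p33} V25={p8,p22,p33} V26={p5,p16,p28} V34={p3,p18,p31} V35={p7,p8,p14} V36={p3,p7,p9} V45={p10,p21,p33} V46={p3,p16,p24} V56={p6,p7,p26}
  V123={p11} V126={p28} V134={p31} V145={p10} V156={p6} V235={p8} V245={p33} V246={p16} V346={p3} V356={p7}
C dims 6,15,10; δ0: rk 6, SNF 1^5·2; δ1: rk 9, SNF 1^9
Ȟ^0: (6−6)−0=0 ⇒ 0
Ȟ^1: (15−9)−6=0 plus torsion [2] ⇒ Z/2
Ȟ^2: (10−0)−9=1 ⇒ Z

Ȟ^0(U;F) ≅ 0; Ȟ^1(U;F) ≅ Z/2; Ȟ^2(U;F) ≅ Z


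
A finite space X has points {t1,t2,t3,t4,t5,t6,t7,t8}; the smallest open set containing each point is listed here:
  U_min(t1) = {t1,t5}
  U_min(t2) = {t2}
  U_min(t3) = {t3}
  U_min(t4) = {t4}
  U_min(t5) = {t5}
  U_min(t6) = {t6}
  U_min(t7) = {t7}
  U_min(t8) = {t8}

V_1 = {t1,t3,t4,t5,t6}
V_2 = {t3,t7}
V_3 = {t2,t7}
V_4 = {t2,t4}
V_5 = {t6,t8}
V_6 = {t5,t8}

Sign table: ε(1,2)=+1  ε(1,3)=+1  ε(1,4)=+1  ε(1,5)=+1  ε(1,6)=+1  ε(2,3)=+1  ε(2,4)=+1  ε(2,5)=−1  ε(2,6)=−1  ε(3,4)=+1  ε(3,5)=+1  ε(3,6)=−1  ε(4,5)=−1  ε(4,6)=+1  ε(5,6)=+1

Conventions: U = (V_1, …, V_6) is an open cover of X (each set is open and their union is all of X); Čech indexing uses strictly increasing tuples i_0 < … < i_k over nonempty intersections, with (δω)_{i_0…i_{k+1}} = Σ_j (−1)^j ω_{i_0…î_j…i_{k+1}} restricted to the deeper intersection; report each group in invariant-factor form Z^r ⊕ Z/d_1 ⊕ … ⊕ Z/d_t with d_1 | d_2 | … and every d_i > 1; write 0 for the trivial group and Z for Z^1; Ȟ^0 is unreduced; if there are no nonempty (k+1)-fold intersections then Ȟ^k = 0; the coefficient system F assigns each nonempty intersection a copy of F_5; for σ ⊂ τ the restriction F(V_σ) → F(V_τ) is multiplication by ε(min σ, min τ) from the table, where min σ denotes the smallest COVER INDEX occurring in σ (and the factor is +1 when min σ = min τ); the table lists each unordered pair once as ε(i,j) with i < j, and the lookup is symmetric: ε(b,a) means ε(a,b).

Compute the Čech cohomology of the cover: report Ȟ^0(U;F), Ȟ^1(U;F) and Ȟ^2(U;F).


Ȟ^0(U;F) ≅ Z/5, Ȟ^1(U;F) ≅ Z/5 ⊕ Z/5 and Ȟ^2(U;F) ≅ 0

intersection data:
  V12={t3} V14={t4} V15={t6} V16={t5} V23={t7} V34={t2} V56={t8}
C dims 6,7; δ0: rk_F5 5
Ȟ^0 = (6 − 5) − 0 = 1, so Ȟ^0 ≅ Z/5
Ȟ^1 = (7 − 0) − 5 = 2, so Ȟ^1 ≅ Z/5 ⊕ Z/5
Ȟ^2 = (0 − 0) − 0 = 0, so Ȟ^2 ≅ 0


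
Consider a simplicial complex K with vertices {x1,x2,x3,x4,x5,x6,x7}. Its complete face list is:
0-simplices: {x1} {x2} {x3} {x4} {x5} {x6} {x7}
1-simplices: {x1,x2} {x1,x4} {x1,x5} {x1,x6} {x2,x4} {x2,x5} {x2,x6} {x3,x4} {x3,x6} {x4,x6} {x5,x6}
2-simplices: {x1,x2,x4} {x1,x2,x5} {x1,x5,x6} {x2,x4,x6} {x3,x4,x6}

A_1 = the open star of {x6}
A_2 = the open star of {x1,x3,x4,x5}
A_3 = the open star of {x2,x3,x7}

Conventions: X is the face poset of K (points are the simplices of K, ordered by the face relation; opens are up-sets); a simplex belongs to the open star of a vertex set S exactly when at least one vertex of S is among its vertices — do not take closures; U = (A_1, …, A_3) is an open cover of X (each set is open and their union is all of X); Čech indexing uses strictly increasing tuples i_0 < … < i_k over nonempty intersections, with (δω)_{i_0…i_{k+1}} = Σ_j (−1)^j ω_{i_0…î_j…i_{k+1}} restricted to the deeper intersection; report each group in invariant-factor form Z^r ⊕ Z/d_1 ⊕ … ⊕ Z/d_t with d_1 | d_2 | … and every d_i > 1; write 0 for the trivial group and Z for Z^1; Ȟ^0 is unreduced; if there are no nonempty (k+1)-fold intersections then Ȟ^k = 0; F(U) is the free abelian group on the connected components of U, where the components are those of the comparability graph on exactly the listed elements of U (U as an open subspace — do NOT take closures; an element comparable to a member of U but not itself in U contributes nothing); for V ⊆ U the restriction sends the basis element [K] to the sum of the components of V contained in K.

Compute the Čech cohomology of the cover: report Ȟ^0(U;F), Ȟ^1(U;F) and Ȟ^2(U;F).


nonempty overlaps:
  A1={{x6},{x1,x6},{x2,x6},{x3,x6},{x4,x6},{x5,x6},{x1,x5,x6},{x2,x4,x6},{x3,x4,x6}} A2={{x1},{x3},{x4},{x5},{x1,x2},{x1,x4},{x1,x5},{x1,x6},{x2,x4},{x2,x5},{x3,x4},{x3,x6},{x4,x6},{x5,x6},{x1,x2,x4},{x1,x2,x5},{x1,x5,x6},{x2,x4,x6},{x3,x4,x6}} A3={{x2},{x3},{x7},{x1,x2},{x2,x4},{x2,x5},{x2,x6},{x3,x4},{x3,x6},{x1,x2,x4},{x1,x2,x5},{x2,x4,x6},{x3,x4,x6}}
  A12={{x1,x6},{x3,x6},{x4,x6},{x5,x6},{x1,x5,x6},{x2,x4,x6},{x3,x4,x6}} A13={{x2,x6},{x3,x6},{x2,x4,x6},{x3,x4,x6}} A23={{x3},{x1,x2},{x2,x4},{x2,x5},{x3,x4},{x3,x6},{x1,x2,x4},{x1,x2,x5},{x2,x4,x6},{x3,x4,x6}}
  A123={{x3,x6},{x2,x4,x6},{x3,x4,x6}}
components per intersection:
  A1: {{x6},{x1,x6},{x2,x6},{x3,x6},{x4,x6},{x5,x6},{x1,x5,x6},{x2,x4,x6},{x3,x4,x6}}
  A2: {{x1},{x3},{x4},{x5},{x1,x2},{x1,x4},{x1,x5},{x1,x6},{x2,x4},{x2,x5},{x3,x4},{x3,x6},{x4,x6},{x5,x6},{x1,x2,x4},{x1,x2,x5},{x1,x5,x6},{x2,x4,x6},{x3,x4,x6}}
  A3: {{x2},{x1,x2},{x2,x4},{x2,x5},{x2,x6},{x1,x2,x4},{x1,x2,x5},{x2,x4,x6}} {{x3},{x3,x4},{x3,x6},{x3,x4,x6}} {{x7}}
  A12: {{x1,x6},{x5,x6},{x1,x5,x6}} {{x3,x6},{x4,x6},{x2,x4,x6},{x3,x4,x6}}
  A13: {{x2,x6},{x2,x4,x6}} {{x3,x6},{x3,x4,x6}}
  A23: {{x3},{x3,x4},{x3,x6},{x3,x4,x6}} {{x1,x2},{x2,x4},{x2,x5},{x1,x2,x4},{x1,x2,x5},{x2,x4,x6}}
  A123: {{x3,x6},{x3,x4,x6}} {{x2,x4,x6}}
C dims 5,6,2; δ0: rk 3, SNF 1^3; δ1: rk 2, SNF 1^2
degree 0: 5−3−0 = 2 → Ȟ^0 ≅ Z^2
degree 1: 6−2−3 = 1 → Ȟ^1 ≅ Z
degree 2: 2−0−2 = 0 → Ȟ^2 ≅ 0

Ȟ^0(U;F) ≅ Z^2; Ȟ^1(U;F) ≅ Z; Ȟ^2(U;F) ≅ 0


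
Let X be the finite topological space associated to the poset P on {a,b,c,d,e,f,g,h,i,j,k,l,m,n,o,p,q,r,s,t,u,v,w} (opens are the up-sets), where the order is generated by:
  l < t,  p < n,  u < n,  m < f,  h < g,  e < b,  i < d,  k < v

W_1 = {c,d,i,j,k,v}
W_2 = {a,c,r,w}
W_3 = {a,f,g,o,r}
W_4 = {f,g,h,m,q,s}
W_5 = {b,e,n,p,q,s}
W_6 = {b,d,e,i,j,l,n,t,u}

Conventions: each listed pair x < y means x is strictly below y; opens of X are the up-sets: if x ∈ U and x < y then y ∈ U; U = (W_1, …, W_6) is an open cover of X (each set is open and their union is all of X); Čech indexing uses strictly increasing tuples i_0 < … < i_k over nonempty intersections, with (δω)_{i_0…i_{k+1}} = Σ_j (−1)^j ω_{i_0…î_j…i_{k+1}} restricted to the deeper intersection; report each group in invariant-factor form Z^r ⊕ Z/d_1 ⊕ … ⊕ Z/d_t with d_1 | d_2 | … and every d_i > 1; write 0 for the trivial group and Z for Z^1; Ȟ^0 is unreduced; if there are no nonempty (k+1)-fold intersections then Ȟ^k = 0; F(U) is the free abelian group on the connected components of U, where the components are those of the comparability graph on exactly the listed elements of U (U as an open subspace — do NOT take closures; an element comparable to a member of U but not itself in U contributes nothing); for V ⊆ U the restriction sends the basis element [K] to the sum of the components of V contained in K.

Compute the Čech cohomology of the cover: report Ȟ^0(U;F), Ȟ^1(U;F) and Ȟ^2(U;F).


cover nerve:
  W12={c} W16={d,i,j} W23={a,r} W34={f,g} W45={q,s} W56={b,e,n}
components per intersection:
  W1: {c} {d,i} {j} {k,v}
  W2: {a} {c} {r} {w}
  W3: {a} {f} {g} {o} {r}
  W4: {f,m} {g,h} {q} {s}
  W5: {b,e} {n,p} {q} {s}
  W6: {b,e} {d,i} {j} {l,t} {n,u}
  W12: {c}
  W16: {d,i} {j}
  W23: {a} {r}
  W34: {f} {g}
  W45: {q} {s}
  W56: {b,e} {n}
C dims 26,11; δ0: rk 11, SNF 1^11
Ȟ^0: (26−11)−0=15 ⇒ Z^15
Ȟ^1: (11−0)−11=0 ⇒ 0
Ȟ^2: (0−0)−0=0 ⇒ 0

Ȟ^0(U;F) ≅ Z^15,  Ȟ^1(U;F) ≅ 0,  Ȟ^2(U;F) ≅ 0


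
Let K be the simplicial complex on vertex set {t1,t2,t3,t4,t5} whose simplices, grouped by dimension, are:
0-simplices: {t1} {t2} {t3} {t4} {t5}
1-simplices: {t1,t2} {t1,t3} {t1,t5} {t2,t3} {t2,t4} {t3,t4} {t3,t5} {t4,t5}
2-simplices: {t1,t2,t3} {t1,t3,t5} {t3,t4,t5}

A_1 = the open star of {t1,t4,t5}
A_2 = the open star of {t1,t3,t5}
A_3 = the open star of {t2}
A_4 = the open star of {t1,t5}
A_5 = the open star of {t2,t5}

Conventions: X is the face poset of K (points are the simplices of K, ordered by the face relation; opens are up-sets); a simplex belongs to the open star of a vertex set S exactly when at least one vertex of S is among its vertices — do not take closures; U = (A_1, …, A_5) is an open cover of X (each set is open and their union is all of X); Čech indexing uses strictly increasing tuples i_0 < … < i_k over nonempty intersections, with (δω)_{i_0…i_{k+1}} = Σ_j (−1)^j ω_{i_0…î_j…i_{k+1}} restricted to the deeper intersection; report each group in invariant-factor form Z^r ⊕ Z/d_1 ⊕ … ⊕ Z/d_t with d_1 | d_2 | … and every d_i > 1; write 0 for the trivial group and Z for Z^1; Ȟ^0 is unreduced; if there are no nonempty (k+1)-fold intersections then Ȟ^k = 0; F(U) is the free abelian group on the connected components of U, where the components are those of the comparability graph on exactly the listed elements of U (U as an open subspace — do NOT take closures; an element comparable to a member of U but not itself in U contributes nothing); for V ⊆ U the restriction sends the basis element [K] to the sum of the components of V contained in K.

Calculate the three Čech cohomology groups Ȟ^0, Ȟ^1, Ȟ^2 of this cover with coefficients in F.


Ȟ^0(U;F) ≅ Z, Ȟ^1(U;F) ≅ Z, Ȟ^2(U;F) ≅ 0

cover nerve:
  A1={{t1},{t4},{t5},{t1,t2},{t1,t3},{t1,t5},{t2,t4},{t3,t4},{t3,t5},{t4,t5},{t1,t2,t3},{t1,t3,t5},{t3,t4,t5}} A2={{t1},{t3},{t5},{t1,t2},{t1,t3},{t1,t5},{t2,t3},{t3,t4},{t3,t5},{t4,t5},{t1,t2,t3},{t1,t3,t5},{t3,t4,t5}} A3={{t2},{t1,t2},{t2,t3},{t2,t4},{t1,t2,t3}} A4={{t1},{t5},{t1,t2},{t1,t3},{t1,t5},{t3,t5},{t4,t5},{t1,t2,t3},{t1,t3,t5},{t3,t4,t5}} A5={{t2},{t5},{t1,t2},{t1,t5},{t2,t3},{t2,t4},{t3,t5},{t4,t5},{t1,t2,t3},{t1,t3,t5},{t3,t4,t5}}
  A12={{t1},{t5},{t1,t2},{t1,t3},{t1,t5},{t3,t4},{t3,t5},{t4,t5},{t1,t2,t3},{t1,t3,t5},{t3,t4,t5}} A13={{t1,t2},{t2,t4},{t1,t2,t3}} A14={{t1},{t5},{t1,t2},{t1,t3},{t1,t5},{t3,t5},{t4,t5},{t1,t2,t3},{t1,t3,t5},{t3,t4,t5}} A15={{t5},{t1,t2},{t1,t5},{t2,t4},{t3,t5},{t4,t5},{t1,t2,t3},{t1,t3,t5},{t3,t4,t5}} A23={{t1,t2},{t2,t3},{t1,t2,t3}} A24={{t1},{t5},{t1,t2},{t1,t3},{t1,t5},{t3,t5},{t4,t5},{t1,t2,t3},{t1,t3,t5},{t3,t4,t5}} A25={{t5},{t1,t2},{t1,t5},{t2,t3},{t3,t5},{t4,t5},{t1,t2,t3},{t1,t3,t5},{t3,t4,t5}} A34={{t1,t2},{t1,t2,t3}} A35={{t2},{t1,t2},{t2,t3},{t2,t4},{t1,t2,t3}} A45={{t5},{t1,t2},{t1,t5},{t3,t5},{t4,t5},{t1,t2,t3},{t1,t3,t5},{t3,t4,t5}}
  A123={{t1,t2},{t1,t2,t3}} A124={{t1},{t5},{t1,t2},{t1,t3},{t1,t5},{t3,t5},{t4,t5},{t1,t2,t3},{t1,t3,t5},{t3,t4,t5}} A125={{t5},{t1,t2},{t1,t5},{t3,t5},{t4,t5},{t1,t2,t3},{t1,t3,t5},{t3,t4,t5}} A134={{t1,t2},{t1,t2,t3}} A135={{t1,t2},{t2,t4},{t1,t2,t3}} A145={{t5},{t1,t2},{t1,t5},{t3,t5},{t4,t5},{t1,t2,t3},{t1,t3,t5},{t3,t4,t5}} A234={{t1,t2},{t1,t2,t3}} A235={{t1,t2},{t2,t3},{t1,t2,t3}} A245={{t5},{t1,t2},{t1,t5},{t3,t5},{t4,t5},{t1,t2,t3},{t1,t3,t5},{t3,t4,t5}} A345={{t1,t2},{t1,t2,t3}}
  A1234={{t1,t2},{t1,t2,t3}} A1235={{t1,t2},{t1,t2,t3}} A1245={{t5},{t1,t2},{t1,t5},{t3,t5},{t4,t5},{t1,t2,t3},{t1,t3,t5},{t3,t4,t5}} A1345={{t1,t2},{t1,t2,t3}} A2345={{t1,t2},{t1,t2,t3}}
  A12345={{t1,t2},{t1,t2,t3}}
components per intersection:
  A1: {{t1},{t4},{t5},{t1,t2},{t1,t3},{t1,t5},{t2,t4},{t3,t4},{t3,t5},{t4,t5},{t1,t2,t3},{t1,t3,t5},{t3,t4,t5}}
  A2: {{t1},{t3},{t5},{t1,t2},{t1,t3},{t1,t5},{t2,t3},{t3,t4},{t3,t5},{t4,t5},{t1,t2,t3},{t1,t3,t5},{t3,t4,t5}}
  A3: {{t2},{t1,t2},{t2,t3},{t2,t4},{t1,t2,t3}}
  A4: {{t1},{t5},{t1,t2},{t1,t3},{t1,t5},{t3,t5},{t4,t5},{t1,t2,t3},{t1,t3,t5},{t3,t4,t5}}
  A5: {{t2},{t1,t2},{t2,t3},{t2,t4},{t1,t2,t3}} {{t5},{t1,t5},{t3,t5},{t4,t5},{t1,t3,t5},{t3,t4,t5}}
  A12: {{t1},{t5},{t1,t2},{t1,t3},{t1,t5},{t3,t4},{t3,t5},{t4,t5},{t1,t2,t3},{t1,t3,t5},{t3,t4,t5}}
  A13: {{t1,t2},{t1,t2,t3}} {{t2,t4}}
  A14: {{t1},{t5},{t1,t2},{t1,t3},{t1,t5},{t3,t5},{t4,t5},{t1,t2,t3},{t1,t3,t5},{t3,t4,t5}}
  A15: {{t5},{t1,t5},{t3,t5},{t4,t5},{t1,t3,t5},{t3,t4,t5}} {{t1,t2},{t1,t2,t3}} {{t2,t4}}
  A23: {{t1,t2},{t2,t3},{t1,t2,t3}}
  A24: {{t1},{t5},{t1,t2},{t1,t3},{t1,t5},{t3,t5},{t4,t5},{t1,t2,t3},{t1,t3,t5},{t3,t4,t5}}
  A25: {{t5},{t1,t5},{t3,t5},{t4,t5},{t1,t3,t5},{t3,t4,t5}} {{t1,t2},{t2,t3},{t1,t2,t3}}
  A34: {{t1,t2},{t1,t2,t3}}
  A35: {{t2},{t1,t2},{t2,t3},{t2,t4},{t1,t2,t3}}
  A45: {{t5},{t1,t5},{t3,t5},{t4,t5},{t1,t3,t5},{t3,t4,t5}} {{t1,t2},{t1,t2,t3}}
  A123: {{t1,t2},{t1,t2,t3}}
  A124: {{t1},{t5},{t1,t2},{t1,t3},{t1,t5},{t3,t5},{t4,t5},{t1,t2,t3},{t1,t3,t5},{t3,t4,t5}}
  A125: {{t5},{t1,t5},{t3,t5},{t4,t5},{t1,t3,t5},{t3,t4,t5}} {{t1,t2},{t1,t2,t3}}
  A134: {{t1,t2},{t1,t2,t3}}
  A135: {{t1,t2},{t1,t2,t3}} {{t2,t4}}
  A145: {{t5},{t1,t5},{t3,t5},{t4,t5},{t1,t3,t5},{t3,t4,t5}} {{t1,t2},{t1,t2,t3}}
  A234: {{t1,t2},{t1,t2,t3}}
  A235: {{t1,t2},{t2,t3},{t1,t2,t3}}
  A245: {{t5},{t1,t5},{t3,t5},{t4,t5},{t1,t3,t5},{t3,t4,t5}} {{t1,t2},{t1,t2,t3}}
  A345: {{t1,t2},{t1,t2,t3}}
  A1234: {{t1,t2},{t1,t2,t3}}
  A1235: {{t1,t2},{t1,t2,t3}}
  A1245: {{t5},{t1,t5},{t3,t5},{t4,t5},{t1,t3,t5},{t3,t4,t5}} {{t1,t2},{t1,t2,t3}}
  A1345: {{t1,t2},{t1,t2,t3}}
  A2345: {{t1,t2},{t1,t2,t3}}
  A12345: {{t1,t2},{t1,t2,t3}}
C dims 6,15,14,6; δ0: rk 5, SNF 1^5; δ1: rk 9, SNF 1^9; δ2: rk 5, SNF 1^5
Ȟ^0: (6−5)−0=1 ⇒ Z
Ȟ^1: (15−9)−5=1 ⇒ Z
Ȟ^2: (14−5)−9=0 ⇒ 0
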